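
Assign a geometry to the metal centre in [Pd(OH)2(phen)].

square planar

Ligand charges: each hydroxide is −1; 1,10-phenanthroline is neutral. With an overall charge of 0 the palladium centre must be in the +2 oxidation state.
Pd sits in group 10, so the d-electron count is 10 − 2 = 8.
Counting donor atoms: 2×hydroxide (monodentate) → 2 donors; 1×1,10-phenanthroline (bidentate) → 2 donors. Coordination number = 4.
A 4d d⁸ ion has a large crystal-field splitting; square planar leaves the high-energy d_{x²−y²} orbital empty and maximises CFSE.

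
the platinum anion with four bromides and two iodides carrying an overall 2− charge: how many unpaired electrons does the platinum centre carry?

0

Each bromide is −1; each iodide is −1; balancing the −2 overall charge requires Pt(IV).
Platinum is a group-10 element; Pt(IV) is therefore d⁶.
The spin state decides the count: a 5d ion has a large Δₒ and is invariably low-spin.
An octahedral low-spin d⁶ ion is t₂g⁶e_g⁰, giving 0 unpaired electrons.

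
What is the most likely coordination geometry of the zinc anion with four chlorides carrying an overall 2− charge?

Ligand charges: each chloride is −1. With an overall charge of −2 the zinc centre must be in the +2 oxidation state.
Group 12 minus oxidation state 2 gives a d¹⁰ configuration.
With 4 monodentate ligands the coordination number is 4.
A d¹⁰ ion has no crystal-field stabilisation preference between square planar and tetrahedral, so four ligands adopt the sterically favoured tetrahedral geometry.

tetrahedral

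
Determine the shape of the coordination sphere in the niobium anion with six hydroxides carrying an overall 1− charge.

Summing ligand charges against the −1 overall charge gives an oxidation state of +5 for niobium.
Group 5 minus oxidation state 5 gives a d⁰ configuration.
With 6 monodentate ligands the coordination number is 6.
Six donors around a single metal centre give an octahedral coordination sphere.

octahedral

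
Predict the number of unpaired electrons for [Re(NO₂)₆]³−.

Ligand charges: each nitro (N-bound nitrite) is −1. With an overall charge of −3 the rhenium centre must be in the +3 oxidation state.
Group 7 minus oxidation state 3 gives a d⁴ configuration.
The spin state decides the count: a 5d ion has a large Δₒ and is invariably low-spin.
An octahedral low-spin d⁴ ion is t₂g⁴e_g⁰, giving 2 unpaired electrons.

2 unpaired electrons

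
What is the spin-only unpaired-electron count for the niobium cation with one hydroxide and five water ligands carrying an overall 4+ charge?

0 unpaired electrons

Ligand charges: each hydroxide is −1; water is neutral. With an overall charge of +4 the niobium centre must be in the +5 oxidation state.
Niobium is a group-5 element; Nb(V) is therefore d⁰.
In an octahedral field the d⁰ configuration is t₂g⁰e_g⁰, giving 0 unpaired electrons.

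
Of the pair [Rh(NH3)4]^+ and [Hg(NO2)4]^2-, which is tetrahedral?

[Hg(NO2)4]^2-

For [Rh(NH3)4]^+: Ammonia is neutral; balancing the +1 overall charge requires Rh(I). Rhodium is a group-9 element; Rh(I) is therefore d⁸. A 4d d⁸ ion has a large crystal-field splitting; square planar leaves the high-energy d_{x²−y²} orbital empty and maximises CFSE. → square planar.
For [Hg(NO2)4]^2-: Ligand charges: each nitro (N-bound nitrite) is −1. With an overall charge of −2 the mercury centre must be in the +2 oxidation state. Group 12 minus oxidation state 2 gives a d¹⁰ configuration. A d¹⁰ ion has no crystal-field stabilisation preference between square planar and tetrahedral, so four ligands adopt the sterically favoured tetrahedral geometry. → tetrahedral.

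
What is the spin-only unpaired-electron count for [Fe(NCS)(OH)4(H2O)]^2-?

Each isothiocyanate is −1; each hydroxide is −1; water is neutral; balancing the −2 overall charge requires Fe(III).
Fe sits in group 8, so the d-electron count is 8 − 3 = 5.
The spin state decides the count: Hydroxide and isothiocyanate are weak-field ligands for a first-row metal, so the complex is high-spin.
An octahedral high-spin d⁵ ion is t₂g³e_g², giving 5 unpaired electrons.

5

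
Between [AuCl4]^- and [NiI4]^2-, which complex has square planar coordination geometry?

For [AuCl4]^-: Ligand charges: each chloride is −1. With an overall charge of −1 the gold centre must be in the +3 oxidation state. Au sits in group 11, so the d-electron count is 11 − 3 = 8. A 5d d⁸ ion has a large crystal-field splitting; square planar leaves the high-energy d_{x²−y²} orbital empty and maximises CFSE. → square planar.
For [NiI4]^2-: Summing ligand charges against the −2 overall charge gives an oxidation state of +2 for nickel. Ni sits in group 10, so the d-electron count is 10 − 2 = 8. Iodide is a weak-field ligand. With weak-field ligands the CFSE gain from square planar is small, so a 3d d⁸ ion takes the sterically preferred tetrahedral geometry. → tetrahedral.

[AuCl4]^-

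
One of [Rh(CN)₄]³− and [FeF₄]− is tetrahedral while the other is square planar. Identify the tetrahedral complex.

[FeF₄]−

For [Rh(CN)₄]³−: Each cyanide is −1; balancing the −3 overall charge requires Rh(I). Rhodium is a group-9 element; Rh(I) is therefore d⁸. A 4d d⁸ ion has a large crystal-field splitting; square planar leaves the high-energy d_{x²−y²} orbital empty and maximises CFSE. → square planar.
For [FeF₄]−: Summing ligand charges against the −1 overall charge gives an oxidation state of +3 for iron. Iron is a group-8 element; Fe(III) is therefore d⁵. A high-spin d⁵ ion has zero CFSE in either geometry, so four ligands adopt the sterically favoured tetrahedral geometry. → tetrahedral.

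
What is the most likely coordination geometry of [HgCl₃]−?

Summing ligand charges against the −1 overall charge gives an oxidation state of +2 for mercury.
Hg sits in group 12, so the d-electron count is 12 − 2 = 10.
With 3 monodentate ligands the coordination number is 3.
Three ligands around a d¹⁰ centre minimise repulsion in a trigonal-planar arrangement.

trigonal planar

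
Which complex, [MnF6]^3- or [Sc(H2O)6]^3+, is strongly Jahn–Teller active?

[MnF6]^3-

[MnF6]^3-: Ligand charges: each fluoride is −1. With an overall charge of −3 the manganese centre must be in the +3 oxidation state. Mn sits in group 7, so the d-electron count is 7 − 3 = 4. Fluoride is a weak-field ligand for a first-row metal, so the complex is high-spin. The t₂g³e_g¹ (high-spin) configuration has an unevenly filled e_g set; the Jahn–Teller theorem predicts a tetragonal distortion (typically axial elongation) to lift the degeneracy.
[Sc(H2O)6]^3+: Summing ligand charges against the +3 overall charge gives an oxidation state of +3 for scandium. Sc sits in group 3, so the d-electron count is 3 − 3 = 0. The d⁰ configuration leaves the e_g set evenly filled (or empty) — no strong Jahn–Teller driving force.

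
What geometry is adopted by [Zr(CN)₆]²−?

Each cyanide is −1; balancing the −2 overall charge requires Zr(IV).
Zr sits in group 4, so the d-electron count is 4 − 4 = 0.
With 6 monodentate ligands the coordination number is 6.
Six donors around a single metal centre give an octahedral coordination sphere.

octahedral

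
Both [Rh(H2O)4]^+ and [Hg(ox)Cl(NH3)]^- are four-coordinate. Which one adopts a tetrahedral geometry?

For [Rh(H2O)4]^+: Ligand charges: water is neutral. With an overall charge of +1 the rhodium centre must be in the +1 oxidation state. Group 9 minus oxidation state 1 gives a d⁸ configuration. A 4d d⁸ ion has a large crystal-field splitting; square planar leaves the high-energy d_{x²−y²} orbital empty and maximises CFSE. → square planar.
For [Hg(ox)Cl(NH3)]^-: Ligand charges: each oxalate is −2; each chloride is −1; ammonia is neutral. With an overall charge of −1 the mercury centre must be in the +2 oxidation state. Hg sits in group 12, so the d-electron count is 12 − 2 = 10. A d¹⁰ ion has no crystal-field stabilisation preference between square planar and tetrahedral, so four ligands adopt the sterically favoured tetrahedral geometry. → tetrahedral.

[Hg(ox)Cl(NH3)]^-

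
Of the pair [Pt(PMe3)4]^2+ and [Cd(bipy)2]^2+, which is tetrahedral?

For [Pt(PMe3)4]^2+: Ligand charges: trimethylphosphine is neutral. With an overall charge of +2 the platinum centre must be in the +2 oxidation state. Platinum is a group-10 element; Pt(II) is therefore d⁸. A 5d d⁸ ion has a large crystal-field splitting; square planar leaves the high-energy d_{x²−y²} orbital empty and maximises CFSE. → square planar.
For [Cd(bipy)2]^2+: Ligand charges: 2,2′-bipyridine is neutral. With an overall charge of +2 the cadmium centre must be in the +2 oxidation state. Cadmium is a group-12 element; Cd(II) is therefore d¹⁰. A d¹⁰ ion has no crystal-field stabilisation preference between square planar and tetrahedral, so four ligands adopt the sterically favoured tetrahedral geometry. → tetrahedral.

[Cd(bipy)2]^2+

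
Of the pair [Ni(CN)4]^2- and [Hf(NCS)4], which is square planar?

[Ni(CN)4]^2-

For [Ni(CN)4]^2-: Summing ligand charges against the −2 overall charge gives an oxidation state of +2 for nickel. Nickel is a group-10 element; Ni(II) is therefore d⁸. Cyanide is a strong-field ligand (high in the spectrochemical series). A 3d d⁸ ion with strong-field ligands gains enough CFSE to favour square planar over tetrahedral. → square planar.
For [Hf(NCS)4]: Each isothiocyanate is −1; balancing the 0 overall charge requires Hf(IV). Hafnium is a group-4 element; Hf(IV) is therefore d⁰. A d⁰ ion has no crystal-field stabilisation preference between square planar and tetrahedral, so four ligands adopt the sterically favoured tetrahedral geometry. → tetrahedral.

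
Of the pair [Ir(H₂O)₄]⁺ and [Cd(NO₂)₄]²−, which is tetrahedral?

For [Ir(H₂O)₄]⁺: Ligand charges: water is neutral. With an overall charge of +1 the iridium centre must be in the +1 oxidation state. Group 9 minus oxidation state 1 gives a d⁸ configuration. A 5d d⁸ ion has a large crystal-field splitting; square planar leaves the high-energy d_{x²−y²} orbital empty and maximises CFSE. → square planar.
For [Cd(NO₂)₄]²−: Ligand charges: each nitro (N-bound nitrite) is −1. With an overall charge of −2 the cadmium centre must be in the +2 oxidation state. Cd sits in group 12, so the d-electron count is 12 − 2 = 10. A d¹⁰ ion has no crystal-field stabilisation preference between square planar and tetrahedral, so four ligands adopt the sterically favoured tetrahedral geometry. → tetrahedral.

[Cd(NO₂)₄]²−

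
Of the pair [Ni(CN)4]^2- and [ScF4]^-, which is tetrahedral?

For [Ni(CN)4]^2-: Summing ligand charges against the −2 overall charge gives an oxidation state of +2 for nickel. Nickel is a group-10 element; Ni(II) is therefore d⁸. Cyanide is a strong-field ligand (high in the spectrochemical series). A 3d d⁸ ion with strong-field ligands gains enough CFSE to favour square planar over tetrahedral. → square planar.
For [ScF4]^-: Summing ligand charges against the −1 overall charge gives an oxidation state of +3 for scandium. Group 3 minus oxidation state 3 gives a d⁰ configuration. A d⁰ ion has no crystal-field stabilisation preference between square planar and tetrahedral, so four ligands adopt the sterically favoured tetrahedral geometry. → tetrahedral.

[ScF4]^-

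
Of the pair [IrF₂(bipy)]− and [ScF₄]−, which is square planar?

[IrF₂(bipy)]−

For [IrF₂(bipy)]−: Each fluoride is −1; 2,2′-bipyridine is neutral; balancing the −1 overall charge requires Ir(I). Ir sits in group 9, so the d-electron count is 9 − 1 = 8. A 5d d⁸ ion has a large crystal-field splitting; square planar leaves the high-energy d_{x²−y²} orbital empty and maximises CFSE. → square planar.
For [ScF₄]−: Each fluoride is −1; balancing the −1 overall charge requires Sc(III). Group 3 minus oxidation state 3 gives a d⁰ configuration. A d⁰ ion has no crystal-field stabilisation preference between square planar and tetrahedral, so four ligands adopt the sterically favoured tetrahedral geometry. → tetrahedral.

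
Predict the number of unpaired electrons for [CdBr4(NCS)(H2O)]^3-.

Ligand charges: each bromide is −1; each isothiocyanate is −1; water is neutral. With an overall charge of −3 the cadmium centre must be in the +2 oxidation state.
Cadmium is a group-12 element; Cd(II) is therefore d¹⁰.
In an octahedral field the d¹⁰ configuration is t₂g⁶e_g⁴, giving 0 unpaired electrons.

0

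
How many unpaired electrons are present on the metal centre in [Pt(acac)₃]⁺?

Summing ligand charges against the +1 overall charge gives an oxidation state of +4 for platinum.
Platinum is a group-10 element; Pt(IV) is therefore d⁶.
Counting donor atoms: 3×acetylacetonate (bidentate) → 6 donors. Coordination number = 6.
The spin state decides the count: a 5d ion has a large Δₒ and is invariably low-spin.
An octahedral low-spin d⁶ ion is t₂g⁶e_g⁰, giving 0 unpaired electrons.

0 unpaired electrons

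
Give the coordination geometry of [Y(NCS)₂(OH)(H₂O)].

Each isothiocyanate is −1; each hydroxide is −1; water is neutral; balancing the 0 overall charge requires Y(III).
Y sits in group 3, so the d-electron count is 3 − 3 = 0.
Coordination number: 4.
A d⁰ ion has no crystal-field stabilisation preference between square planar and tetrahedral, so four ligands adopt the sterically favoured tetrahedral geometry.

tetrahedral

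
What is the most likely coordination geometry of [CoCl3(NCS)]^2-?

Ligand charges: each chloride is −1; each isothiocyanate is −1. With an overall charge of −2 the cobalt centre must be in the +2 oxidation state.
Cobalt is a group-9 element; Co(II) is therefore d⁷.
Coordination number: 4.
Chloride and isothiocyanate are weak-field ligands.
For a high-spin 3d d⁷ ion with weak-field ligands the small Δₜ gives little square-planar CFSE advantage, so four ligands adopt the sterically favoured tetrahedral geometry.

tetrahedral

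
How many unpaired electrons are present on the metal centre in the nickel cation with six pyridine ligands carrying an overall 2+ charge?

2

Pyridine is neutral; balancing the +2 overall charge requires Ni(II).
Nickel is a group-10 element; Ni(II) is therefore d⁸.
In an octahedral field the d⁸ configuration is t₂g⁶e_g² (only one arrangement possible), giving 2 unpaired electrons.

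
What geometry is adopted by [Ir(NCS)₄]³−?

Summing ligand charges against the −3 overall charge gives an oxidation state of +1 for iridium.
Ir sits in group 9, so the d-electron count is 9 − 1 = 8.
Coordination number: 4.
A 5d d⁸ ion has a large crystal-field splitting; square planar leaves the high-energy d_{x²−y²} orbital empty and maximises CFSE.

square planar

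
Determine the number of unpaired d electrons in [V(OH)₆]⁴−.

3

Each hydroxide is −1; balancing the −4 overall charge requires V(II).
V sits in group 5, so the d-electron count is 5 − 2 = 3.
In an octahedral field the d³ configuration is t₂g³e_g⁰ (only one arrangement possible), giving 3 unpaired electrons.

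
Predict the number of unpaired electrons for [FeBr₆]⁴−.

Ligand charges: each bromide is −1. With an overall charge of −4 the iron centre must be in the +2 oxidation state.
Group 8 minus oxidation state 2 gives a d⁶ configuration.
The spin state decides the count: Bromide is a weak-field ligand for a first-row metal, so the complex is high-spin.
An octahedral high-spin d⁶ ion is t₂g⁴e_g², giving 4 unpaired electrons.

4 unpaired electrons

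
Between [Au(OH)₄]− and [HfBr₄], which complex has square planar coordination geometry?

[Au(OH)₄]−

For [Au(OH)₄]−: Summing ligand charges against the −1 overall charge gives an oxidation state of +3 for gold. Gold is a group-11 element; Au(III) is therefore d⁸. A 5d d⁸ ion has a large crystal-field splitting; square planar leaves the high-energy d_{x²−y²} orbital empty and maximises CFSE. → square planar.
For [HfBr₄]: Each bromide is −1; balancing the 0 overall charge requires Hf(IV). Group 4 minus oxidation state 4 gives a d⁰ configuration. A d⁰ ion has no crystal-field stabilisation preference between square planar and tetrahedral, so four ligands adopt the sterically favoured tetrahedral geometry. → tetrahedral.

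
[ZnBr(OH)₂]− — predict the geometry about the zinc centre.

Ligand charges: each bromide is −1; each hydroxide is −1. With an overall charge of −1 the zinc centre must be in the +2 oxidation state.
Zn sits in group 12, so the d-electron count is 12 − 2 = 10.
Coordination number: 3.
Three ligands around a d¹⁰ centre minimise repulsion in a trigonal-planar arrangement.

trigonal planar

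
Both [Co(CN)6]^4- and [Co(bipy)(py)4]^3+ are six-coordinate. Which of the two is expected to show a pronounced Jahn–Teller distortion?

[Co(CN)6]^4-

[Co(CN)6]^4-: Each cyanide is −1; balancing the −4 overall charge requires Co(II). Co sits in group 9, so the d-electron count is 9 − 2 = 7. Cyanide is a strong-field ligand (high in the spectrochemical series) for a first-row metal, so the complex is low-spin. The t₂g⁶e_g¹ (low-spin) configuration has an unevenly filled e_g set; the Jahn–Teller theorem predicts a tetragonal distortion (typically axial elongation) to lift the degeneracy.
[Co(bipy)(py)4]^3+: 2,2′-bipyridine is neutral; pyridine is neutral; balancing the +3 overall charge requires Co(III). Cobalt is a group-9 element; Co(III) is therefore d⁶. Co(III) has an exceptionally large octahedral splitting and is low-spin with essentially every ligand except fluoride. The d⁶ configuration leaves the e_g set evenly filled (or empty) — no strong Jahn–Teller driving force.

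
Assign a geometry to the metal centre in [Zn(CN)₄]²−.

Ligand charges: each cyanide is −1. With an overall charge of −2 the zinc centre must be in the +2 oxidation state.
Zinc is a group-12 element; Zn(II) is therefore d¹⁰.
With 4 monodentate ligands the coordination number is 4.
A d¹⁰ ion has no crystal-field stabilisation preference between square planar and tetrahedral, so four ligands adopt the sterically favoured tetrahedral geometry.

tetrahedral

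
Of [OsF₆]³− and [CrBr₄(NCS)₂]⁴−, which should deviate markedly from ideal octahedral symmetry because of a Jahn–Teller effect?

[CrBr₄(NCS)₂]⁴−

[OsF₆]³−: Ligand charges: each fluoride is −1. With an overall charge of −3 the osmium centre must be in the +3 oxidation state. Os sits in group 8, so the d-electron count is 8 − 3 = 5. A 5d ion has a large Δₒ and is invariably low-spin. The d⁵ configuration leaves the e_g set evenly filled (or empty) — no strong Jahn–Teller driving force.
[CrBr₄(NCS)₂]⁴−: Ligand charges: each bromide is −1; each isothiocyanate is −1. With an overall charge of −4 the chromium centre must be in the +2 oxidation state. Group 6 minus oxidation state 2 gives a d⁴ configuration. Bromide and isothiocyanate are weak-field ligands for a first-row metal, so the complex is high-spin. The t₂g³e_g¹ (high-spin) configuration has an unevenly filled e_g set; the Jahn–Teller theorem predicts a tetragonal distortion (typically axial elongation) to lift the degeneracy.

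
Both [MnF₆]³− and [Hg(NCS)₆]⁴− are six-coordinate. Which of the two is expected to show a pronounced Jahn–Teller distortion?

[MnF₆]³−

[MnF₆]³−: Ligand charges: each fluoride is −1. With an overall charge of −3 the manganese centre must be in the +3 oxidation state. Manganese is a group-7 element; Mn(III) is therefore d⁴. Fluoride is a weak-field ligand for a first-row metal, so the complex is high-spin. The t₂g³e_g¹ (high-spin) configuration has an unevenly filled e_g set; the Jahn–Teller theorem predicts a tetragonal distortion (typically axial elongation) to lift the degeneracy.
[Hg(NCS)₆]⁴−: Summing ligand charges against the −4 overall charge gives an oxidation state of +2 for mercury. Hg sits in group 12, so the d-electron count is 12 − 2 = 10. The d¹⁰ configuration leaves the e_g set evenly filled (or empty) — no strong Jahn–Teller driving force.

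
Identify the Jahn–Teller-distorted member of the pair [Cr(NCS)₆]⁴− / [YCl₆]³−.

[Cr(NCS)₆]⁴−: Ligand charges: each isothiocyanate is −1. With an overall charge of −4 the chromium centre must be in the +2 oxidation state. Chromium is a group-6 element; Cr(II) is therefore d⁴. Isothiocyanate is a weak-field ligand for a first-row metal, so the complex is high-spin. The t₂g³e_g¹ (high-spin) configuration has an unevenly filled e_g set; the Jahn–Teller theorem predicts a tetragonal distortion (typically axial elongation) to lift the degeneracy.
[YCl₆]³−: Summing ligand charges against the −3 overall charge gives an oxidation state of +3 for yttrium. Yttrium is a group-3 element; Y(III) is therefore d⁰. The d⁰ configuration leaves the e_g set evenly filled (or empty) — no strong Jahn–Teller driving force.

[Cr(NCS)₆]⁴−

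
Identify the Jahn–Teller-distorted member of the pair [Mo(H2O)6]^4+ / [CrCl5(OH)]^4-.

[CrCl5(OH)]^4-

[Mo(H2O)6]^4+: Summing ligand charges against the +4 overall charge gives an oxidation state of +4 for molybdenum. Molybdenum is a group-6 element; Mo(IV) is therefore d². The d² configuration leaves the e_g set evenly filled (or empty) — no strong Jahn–Teller driving force.
[CrCl5(OH)]^4-: Ligand charges: each chloride is −1; each hydroxide is −1. With an overall charge of −4 the chromium centre must be in the +2 oxidation state. Group 6 minus oxidation state 2 gives a d⁴ configuration. Chloride and hydroxide are weak-field ligands for a first-row metal, so the complex is high-spin. The t₂g³e_g¹ (high-spin) configuration has an unevenly filled e_g set; the Jahn–Teller theorem predicts a tetragonal distortion (typically axial elongation) to lift the degeneracy.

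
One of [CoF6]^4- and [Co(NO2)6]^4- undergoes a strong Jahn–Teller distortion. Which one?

[CoF6]^4-: Ligand charges: each fluoride is −1. With an overall charge of −4 the cobalt centre must be in the +2 oxidation state. Cobalt is a group-9 element; Co(II) is therefore d⁷. Fluoride is a weak-field ligand for a first-row metal, so the complex is high-spin. The d⁷ configuration leaves the e_g set evenly filled (or empty) — no strong Jahn–Teller driving force.
[Co(NO2)6]^4-: Summing ligand charges against the −4 overall charge gives an oxidation state of +2 for cobalt. Co sits in group 9, so the d-electron count is 9 − 2 = 7. Nitro (N-bound nitrite) is a strong-field ligand (high in the spectrochemical series) for a first-row metal, so the complex is low-spin. The t₂g⁶e_g¹ (low-spin) configuration has an unevenly filled e_g set; the Jahn–Teller theorem predicts a tetragonal distortion (typically axial elongation) to lift the degeneracy.

[Co(NO2)6]^4-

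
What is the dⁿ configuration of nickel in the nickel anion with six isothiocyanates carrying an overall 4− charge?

Summing ligand charges against the −4 overall charge gives an oxidation state of +2 for nickel.
Nickel is a group-10 element; Ni(II) is therefore d⁸.

d8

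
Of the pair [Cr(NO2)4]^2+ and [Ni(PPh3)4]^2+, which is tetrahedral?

For [Cr(NO2)4]^2+: Summing ligand charges against the +2 overall charge gives an oxidation state of +6 for chromium. Chromium is a group-6 element; Cr(VI) is therefore d⁰. A d⁰ ion has no crystal-field stabilisation preference between square planar and tetrahedral, so four ligands adopt the sterically favoured tetrahedral geometry. → tetrahedral.
For [Ni(PPh3)4]^2+: Triphenylphosphine is neutral; balancing the +2 overall charge requires Ni(II). Group 10 minus oxidation state 2 gives a d⁸ configuration. Triphenylphosphine is a strong-field ligand (high in the spectrochemical series). A 3d d⁸ ion with strong-field ligands gains enough CFSE to favour square planar over tetrahedral. → square planar.

[Cr(NO2)4]^2+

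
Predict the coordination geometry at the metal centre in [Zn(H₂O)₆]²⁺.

Ligand charges: water is neutral. With an overall charge of +2 the zinc centre must be in the +2 oxidation state.
Group 12 minus oxidation state 2 gives a d¹⁰ configuration.
With 6 monodentate ligands the coordination number is 6.
Six donors around a single metal centre give an octahedral coordination sphere.

octahedral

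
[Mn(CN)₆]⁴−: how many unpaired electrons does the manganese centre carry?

Summing ligand charges against the −4 overall charge gives an oxidation state of +2 for manganese.
Mn sits in group 7, so the d-electron count is 7 − 2 = 5.
The spin state decides the count: Cyanide is a strong-field ligand (high in the spectrochemical series) for a first-row metal, so the complex is low-spin.
An octahedral low-spin d⁵ ion is t₂g⁵e_g⁰, giving 1 unpaired electron.

1 unpaired electron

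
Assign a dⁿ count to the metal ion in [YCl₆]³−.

d⁰

Ligand charges: each chloride is −1. With an overall charge of −3 the yttrium centre must be in the +3 oxidation state.
Yttrium is a group-3 element; Y(III) is therefore d⁰.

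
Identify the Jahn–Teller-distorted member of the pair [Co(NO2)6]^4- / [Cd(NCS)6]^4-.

[Co(NO2)6]^4-: Summing ligand charges against the −4 overall charge gives an oxidation state of +2 for cobalt. Group 9 minus oxidation state 2 gives a d⁷ configuration. Nitro (N-bound nitrite) is a strong-field ligand (high in the spectrochemical series) for a first-row metal, so the complex is low-spin. The t₂g⁶e_g¹ (low-spin) configuration has an unevenly filled e_g set; the Jahn–Teller theorem predicts a tetragonal distortion (typically axial elongation) to lift the degeneracy.
[Cd(NCS)6]^4-: Summing ligand charges against the −4 overall charge gives an oxidation state of +2 for cadmium. Cadmium is a group-12 element; Cd(II) is therefore d¹⁰. The d¹⁰ configuration leaves the e_g set evenly filled (or empty) — no strong Jahn–Teller driving force.

[Co(NO2)6]^4-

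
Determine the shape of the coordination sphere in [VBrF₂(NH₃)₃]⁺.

Ligand charges: each bromide is −1; each fluoride is −1; ammonia is neutral. With an overall charge of +1 the vanadium centre must be in the +4 oxidation state.
V sits in group 5, so the d-electron count is 5 − 4 = 1.
With 6 monodentate ligands the coordination number is 6.
Six donors around a single metal centre give an octahedral coordination sphere.

octahedral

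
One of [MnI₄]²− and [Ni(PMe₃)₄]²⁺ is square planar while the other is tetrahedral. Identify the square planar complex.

[Ni(PMe₃)₄]²⁺

For [MnI₄]²−: Each iodide is −1; balancing the −2 overall charge requires Mn(II). Mn sits in group 7, so the d-electron count is 7 − 2 = 5. A high-spin d⁵ ion has zero CFSE in either geometry, so four ligands adopt the sterically favoured tetrahedral geometry. → tetrahedral.
For [Ni(PMe₃)₄]²⁺: Summing ligand charges against the +2 overall charge gives an oxidation state of +2 for nickel. Ni sits in group 10, so the d-electron count is 10 − 2 = 8. Trimethylphosphine is a strong-field ligand (high in the spectrochemical series). A 3d d⁸ ion with strong-field ligands gains enough CFSE to favour square planar over tetrahedral. → square planar.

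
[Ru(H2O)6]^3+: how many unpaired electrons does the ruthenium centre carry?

Summing ligand charges against the +3 overall charge gives an oxidation state of +3 for ruthenium.
Ruthenium is a group-8 element; Ru(III) is therefore d⁵.
The spin state decides the count: a 4d ion has a large Δₒ and is invariably low-spin.
An octahedral low-spin d⁵ ion is t₂g⁵e_g⁰, giving 1 unpaired electron.

1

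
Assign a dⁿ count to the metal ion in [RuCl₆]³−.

Ligand charges: each chloride is −1. With an overall charge of −3 the ruthenium centre must be in the +3 oxidation state.
Ru sits in group 8, so the d-electron count is 8 − 3 = 5.

d⁵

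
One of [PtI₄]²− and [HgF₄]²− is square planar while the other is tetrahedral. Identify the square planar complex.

For [PtI₄]²−: Summing ligand charges against the −2 overall charge gives an oxidation state of +2 for platinum. Platinum is a group-10 element; Pt(II) is therefore d⁸. A 5d d⁸ ion has a large crystal-field splitting; square planar leaves the high-energy d_{x²−y²} orbital empty and maximises CFSE. → square planar.
For [HgF₄]²−: Each fluoride is −1; balancing the −2 overall charge requires Hg(II). Mercury is a group-12 element; Hg(II) is therefore d¹⁰. A d¹⁰ ion has no crystal-field stabilisation preference between square planar and tetrahedral, so four ligands adopt the sterically favoured tetrahedral geometry. → tetrahedral.

[PtI₄]²−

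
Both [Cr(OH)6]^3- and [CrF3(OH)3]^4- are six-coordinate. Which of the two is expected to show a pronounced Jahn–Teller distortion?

[CrF3(OH)3]^4-

[Cr(OH)6]^3-: Each hydroxide is −1; balancing the −3 overall charge requires Cr(III). Chromium is a group-6 element; Cr(III) is therefore d³. The d³ configuration leaves the e_g set evenly filled (or empty) — no strong Jahn–Teller driving force.
[CrF3(OH)3]^4-: Summing ligand charges against the −4 overall charge gives an oxidation state of +2 for chromium. Cr sits in group 6, so the d-electron count is 6 − 2 = 4. Fluoride and hydroxide are weak-field ligands for a first-row metal, so the complex is high-spin. The t₂g³e_g¹ (high-spin) configuration has an unevenly filled e_g set; the Jahn–Teller theorem predicts a tetragonal distortion (typically axial elongation) to lift the degeneracy.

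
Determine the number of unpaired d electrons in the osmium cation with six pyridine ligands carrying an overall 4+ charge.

2

Pyridine is neutral; balancing the +4 overall charge requires Os(IV).
Group 8 minus oxidation state 4 gives a d⁴ configuration.
The spin state decides the count: a 5d ion has a large Δₒ and is invariably low-spin.
An octahedral low-spin d⁴ ion is t₂g⁴e_g⁰, giving 2 unpaired electrons.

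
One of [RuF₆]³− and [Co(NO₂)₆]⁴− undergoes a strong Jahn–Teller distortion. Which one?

[RuF₆]³−: Each fluoride is −1; balancing the −3 overall charge requires Ru(III). Group 8 minus oxidation state 3 gives a d⁵ configuration. A 4d ion has a large Δₒ and is invariably low-spin. The d⁵ configuration leaves the e_g set evenly filled (or empty) — no strong Jahn–Teller driving force.
[Co(NO₂)₆]⁴−: Summing ligand charges against the −4 overall charge gives an oxidation state of +2 for cobalt. Co sits in group 9, so the d-electron count is 9 − 2 = 7. Nitro (N-bound nitrite) is a strong-field ligand (high in the spectrochemical series) for a first-row metal, so the complex is low-spin. The t₂g⁶e_g¹ (low-spin) configuration has an unevenly filled e_g set; the Jahn–Teller theorem predicts a tetragonal distortion (typically axial elongation) to lift the degeneracy.

[Co(NO₂)₆]⁴−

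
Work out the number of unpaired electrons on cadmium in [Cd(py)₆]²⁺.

0

Pyridine is neutral; balancing the +2 overall charge requires Cd(II).
Group 12 minus oxidation state 2 gives a d¹⁰ configuration.
In an octahedral field the d¹⁰ configuration is t₂g⁶e_g⁴, giving 0 unpaired electrons.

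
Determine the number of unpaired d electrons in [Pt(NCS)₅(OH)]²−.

0 unpaired electrons

Summing ligand charges against the −2 overall charge gives an oxidation state of +4 for platinum.
Pt sits in group 10, so the d-electron count is 10 − 4 = 6.
The spin state decides the count: a 5d ion has a large Δₒ and is invariably low-spin.
An octahedral low-spin d⁶ ion is t₂g⁶e_g⁰, giving 0 unpaired electrons.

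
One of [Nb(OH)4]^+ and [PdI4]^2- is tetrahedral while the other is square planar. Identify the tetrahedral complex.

[Nb(OH)4]^+

For [Nb(OH)4]^+: Ligand charges: each hydroxide is −1. With an overall charge of +1 the niobium centre must be in the +5 oxidation state. Niobium is a group-5 element; Nb(V) is therefore d⁰. A d⁰ ion has no crystal-field stabilisation preference between square planar and tetrahedral, so four ligands adopt the sterically favoured tetrahedral geometry. → tetrahedral.
For [PdI4]^2-: Each iodide is −1; balancing the −2 overall charge requires Pd(II). Pd sits in group 10, so the d-electron count is 10 − 2 = 8. A 4d d⁸ ion has a large crystal-field splitting; square planar leaves the high-energy d_{x²−y²} orbital empty and maximises CFSE. → square planar.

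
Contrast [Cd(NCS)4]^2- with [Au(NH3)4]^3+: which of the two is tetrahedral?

[Cd(NCS)4]^2-

For [Cd(NCS)4]^2-: Ligand charges: each isothiocyanate is −1. With an overall charge of −2 the cadmium centre must be in the +2 oxidation state. Cadmium is a group-12 element; Cd(II) is therefore d¹⁰. A d¹⁰ ion has no crystal-field stabilisation preference between square planar and tetrahedral, so four ligands adopt the sterically favoured tetrahedral geometry. → tetrahedral.
For [Au(NH3)4]^3+: Summing ligand charges against the +3 overall charge gives an oxidation state of +3 for gold. Gold is a group-11 element; Au(III) is therefore d⁸. A 5d d⁸ ion has a large crystal-field splitting; square planar leaves the high-energy d_{x²−y²} orbital empty and maximises CFSE. → square planar.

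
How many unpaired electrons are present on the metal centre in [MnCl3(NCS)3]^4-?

Summing ligand charges against the −4 overall charge gives an oxidation state of +2 for manganese.
Manganese is a group-7 element; Mn(II) is therefore d⁵.
The spin state decides the count: Chloride and isothiocyanate are weak-field ligands for a first-row metal, so the complex is high-spin.
An octahedral high-spin d⁵ ion is t₂g³e_g², giving 5 unpaired electrons.

5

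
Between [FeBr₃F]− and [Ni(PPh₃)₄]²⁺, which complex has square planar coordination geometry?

For [FeBr₃F]−: Each bromide is −1; each fluoride is −1; balancing the −1 overall charge requires Fe(III). Iron is a group-8 element; Fe(III) is therefore d⁵. A high-spin d⁵ ion has zero CFSE in either geometry, so four ligands adopt the sterically favoured tetrahedral geometry. → tetrahedral.
For [Ni(PPh₃)₄]²⁺: Triphenylphosphine is neutral; balancing the +2 overall charge requires Ni(II). Ni sits in group 10, so the d-electron count is 10 − 2 = 8. Triphenylphosphine is a strong-field ligand (high in the spectrochemical series). A 3d d⁸ ion with strong-field ligands gains enough CFSE to favour square planar over tetrahedral. → square planar.

[Ni(PPh₃)₄]²⁺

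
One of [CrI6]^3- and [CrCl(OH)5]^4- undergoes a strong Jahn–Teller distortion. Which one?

[CrI6]^3-: Each iodide is −1; balancing the −3 overall charge requires Cr(III). Chromium is a group-6 element; Cr(III) is therefore d³. The d³ configuration leaves the e_g set evenly filled (or empty) — no strong Jahn–Teller driving force.
[CrCl(OH)5]^4-: Ligand charges: each chloride is −1; each hydroxide is −1. With an overall charge of −4 the chromium centre must be in the +2 oxidation state. Chromium is a group-6 element; Cr(II) is therefore d⁴. Chloride and hydroxide are weak-field ligands for a first-row metal, so the complex is high-spin. The t₂g³e_g¹ (high-spin) configuration has an unevenly filled e_g set; the Jahn–Teller theorem predicts a tetragonal distortion (typically axial elongation) to lift the degeneracy.

[CrCl(OH)5]^4-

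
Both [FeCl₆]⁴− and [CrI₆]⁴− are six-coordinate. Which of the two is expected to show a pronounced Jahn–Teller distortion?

[FeCl₆]⁴−: Summing ligand charges against the −4 overall charge gives an oxidation state of +2 for iron. Fe sits in group 8, so the d-electron count is 8 − 2 = 6. Chloride is a weak-field ligand for a first-row metal, so the complex is high-spin. The d⁶ configuration leaves the e_g set evenly filled (or empty) — no strong Jahn–Teller driving force.
[CrI₆]⁴−: Ligand charges: each iodide is −1. With an overall charge of −4 the chromium centre must be in the +2 oxidation state. Cr sits in group 6, so the d-electron count is 6 − 2 = 4. Iodide is a weak-field ligand for a first-row metal, so the complex is high-spin. The t₂g³e_g¹ (high-spin) configuration has an unevenly filled e_g set; the Jahn–Teller theorem predicts a tetragonal distortion (typically axial elongation) to lift the degeneracy.

[CrI₆]⁴−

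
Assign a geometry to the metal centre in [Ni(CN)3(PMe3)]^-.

Each cyanide is −1; trimethylphosphine is neutral; balancing the −1 overall charge requires Ni(II).
Nickel is a group-10 element; Ni(II) is therefore d⁸.
With 4 monodentate ligands the coordination number is 4.
Cyanide and trimethylphosphine are strong-field ligands (high in the spectrochemical series).
A 3d d⁸ ion with strong-field ligands gains enough CFSE to favour square planar over tetrahedral.

square planar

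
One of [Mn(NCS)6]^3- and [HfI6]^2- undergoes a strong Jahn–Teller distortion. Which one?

[Mn(NCS)6]^3-: Summing ligand charges against the −3 overall charge gives an oxidation state of +3 for manganese. Group 7 minus oxidation state 3 gives a d⁴ configuration. Isothiocyanate is a weak-field ligand for a first-row metal, so the complex is high-spin. The t₂g³e_g¹ (high-spin) configuration has an unevenly filled e_g set; the Jahn–Teller theorem predicts a tetragonal distortion (typically axial elongation) to lift the degeneracy.
[HfI6]^2-: Ligand charges: each iodide is −1. With an overall charge of −2 the hafnium centre must be in the +4 oxidation state. Hafnium is a group-4 element; Hf(IV) is therefore d⁰. The d⁰ configuration leaves the e_g set evenly filled (or empty) — no strong Jahn–Teller driving force.

[Mn(NCS)6]^3-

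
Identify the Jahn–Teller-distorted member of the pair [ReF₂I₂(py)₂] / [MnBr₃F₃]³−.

[MnBr₃F₃]³−

[ReF₂I₂(py)₂]: Each fluoride is −1; each iodide is −1; pyridine is neutral; balancing the 0 overall charge requires Re(IV). Rhenium is a group-7 element; Re(IV) is therefore d³. The d³ configuration leaves the e_g set evenly filled (or empty) — no strong Jahn–Teller driving force.
[MnBr₃F₃]³−: Ligand charges: each bromide is −1; each fluoride is −1. With an overall charge of −3 the manganese centre must be in the +3 oxidation state. Group 7 minus oxidation state 3 gives a d⁴ configuration. Bromide and fluoride are weak-field ligands for a first-row metal, so the complex is high-spin. The t₂g³e_g¹ (high-spin) configuration has an unevenly filled e_g set; the Jahn–Teller theorem predicts a tetragonal distortion (typically axial elongation) to lift the degeneracy.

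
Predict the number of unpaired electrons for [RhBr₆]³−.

0

Each bromide is −1; balancing the −3 overall charge requires Rh(III).
Rh sits in group 9, so the d-electron count is 9 − 3 = 6.
The spin state decides the count: a 4d ion has a large Δₒ and is invariably low-spin.
An octahedral low-spin d⁶ ion is t₂g⁶e_g⁰, giving 0 unpaired electrons.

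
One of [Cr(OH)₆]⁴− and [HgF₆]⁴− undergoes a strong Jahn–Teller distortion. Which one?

[Cr(OH)₆]⁴−

[Cr(OH)₆]⁴−: Summing ligand charges against the −4 overall charge gives an oxidation state of +2 for chromium. Cr sits in group 6, so the d-electron count is 6 − 2 = 4. Hydroxide is a weak-field ligand for a first-row metal, so the complex is high-spin. The t₂g³e_g¹ (high-spin) configuration has an unevenly filled e_g set; the Jahn–Teller theorem predicts a tetragonal distortion (typically axial elongation) to lift the degeneracy.
[HgF₆]⁴−: Each fluoride is −1; balancing the −4 overall charge requires Hg(II). Group 12 minus oxidation state 2 gives a d¹⁰ configuration. The d¹⁰ configuration leaves the e_g set evenly filled (or empty) — no strong Jahn–Teller driving force.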